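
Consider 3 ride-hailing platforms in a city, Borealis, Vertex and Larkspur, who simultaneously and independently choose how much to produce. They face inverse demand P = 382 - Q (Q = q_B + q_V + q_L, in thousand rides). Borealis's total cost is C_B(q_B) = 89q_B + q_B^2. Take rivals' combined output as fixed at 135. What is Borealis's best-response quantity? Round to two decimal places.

With rivals' combined output fixed at 135, Borealis's profit is π_B = (382 - 135 - q_B)q_B - (89q_B + q_B²) = (247 - q_B)q_B - (89q_B + q_B²).
∂π_B/∂q_B = 158 - 4q_B = 0, so q_B = 79/2.

39.50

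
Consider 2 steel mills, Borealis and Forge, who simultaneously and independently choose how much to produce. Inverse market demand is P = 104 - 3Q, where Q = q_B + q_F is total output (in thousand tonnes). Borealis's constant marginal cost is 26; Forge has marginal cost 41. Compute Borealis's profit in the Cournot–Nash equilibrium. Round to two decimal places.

Borealis's profit: π_B = (104 - 3Q)q_B - (26q_B). Setting ∂π_B/∂q_B = 0: 78 - 6q_B - 3(q_F) = 0.
Forge's first-order condition: 63 - 6q_F - 3(q_B) = 0.
Best responses: q_B = (78 - 3q_F)/6, q_F = (63 - 3q_B)/6.
Substituting one into the other gives q_B = 31/3 and q_F = 16/3.
Price P = 104 - 3·(47/3) = 57.
Borealis's profit: (57 - 26)·(31/3) = 961/3.

320.33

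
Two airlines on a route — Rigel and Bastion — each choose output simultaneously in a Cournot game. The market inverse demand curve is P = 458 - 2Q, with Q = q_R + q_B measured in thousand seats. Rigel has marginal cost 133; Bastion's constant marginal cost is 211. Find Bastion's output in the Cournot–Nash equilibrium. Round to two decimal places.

28.17

Rigel's profit: π_R = (458 - 2Q)q_R - (133q_R). Setting ∂π_R/∂q_R = 0: 325 - 4q_R - 2(q_B) = 0.
Bastion's profit: π_B = (458 - 2Q)q_B - (211q_B). Setting ∂π_B/∂q_B = 0: 247 - 4q_B - 2(q_R) = 0.
So q_R = (325 - 2q_B)/4 and q_B = (247 - 2q_R)/4.
Solving the pair: q_R = 403/6, q_B = 169/6.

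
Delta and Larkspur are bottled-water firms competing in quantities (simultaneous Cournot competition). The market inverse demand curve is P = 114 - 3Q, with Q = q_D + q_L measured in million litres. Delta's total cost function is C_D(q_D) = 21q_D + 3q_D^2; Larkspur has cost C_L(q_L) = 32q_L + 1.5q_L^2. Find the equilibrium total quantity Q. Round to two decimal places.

13.09

Delta's profit: π_D = (114 - 3Q)q_D - (21q_D + 3q_D²). Setting ∂π_D/∂q_D = 0: 93 - 12q_D - 3(q_L) = 0.
Larkspur's first-order condition: 82 - 9q_L - 3(q_D) = 0.
So q_D = (93 - 3q_L)/12 and q_L = (82 - 3q_D)/9.
Substituting one into the other gives q_D = 197/33 and q_L = 235/33.
Total output Q = 197/33 + 235/33 = 144/11.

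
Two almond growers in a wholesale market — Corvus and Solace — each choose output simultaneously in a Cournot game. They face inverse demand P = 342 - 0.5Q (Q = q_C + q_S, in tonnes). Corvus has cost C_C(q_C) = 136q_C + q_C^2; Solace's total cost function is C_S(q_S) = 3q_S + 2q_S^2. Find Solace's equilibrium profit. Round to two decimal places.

Corvus's profit: π_C = (342 - 0.5Q)q_C - (136q_C + q_C²). Setting ∂π_C/∂q_C = 0: 206 - 3q_C - (1/2)(q_S) = 0.
Solace's profit: π_S = (342 - 0.5Q)q_S - (3q_S + 2q_S²). Setting ∂π_S/∂q_S = 0: 339 - 5q_S - (1/2)(q_C) = 0.
So q_C = (206 - (1/2)q_S)/3 and q_S = (339 - (1/2)q_C)/5.
Solving the pair: q_C = 58.3390, q_S = 61.9661.
Price P = 342 - (1/2)·120.3051 = 281.8475.
Solace's profit: 281.8475·61.9661 - 3·61.9661 - 2·61.9661² = 9599.4944.

9599.49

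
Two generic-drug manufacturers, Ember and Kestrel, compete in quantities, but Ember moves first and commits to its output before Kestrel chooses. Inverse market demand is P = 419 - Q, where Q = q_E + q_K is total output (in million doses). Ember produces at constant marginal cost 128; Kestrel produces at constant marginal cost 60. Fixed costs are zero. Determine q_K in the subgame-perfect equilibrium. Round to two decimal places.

123.75

Solve by backward induction. Given q_E, the follower Kestrel maximises π_K = (419 - q_E - q_K)q_K - 60q_K.
Follower FOC: 359 - q_E - 2q_K = 0, so q_K(q_E) = (359 - q_E)/2.
The leader anticipates this reaction. Substituting into P = 419 - Q gives P = 479/2 - (1/2)q_E, so π_E = (479/2 - (1/2)q_E)q_E - 128q_E.
Maximising: ∂π_E/∂q_E = 223/2 - q_E = 0, giving q_E = 223/2.
Then q_K = (359 - 223/2)/2 = 495/4.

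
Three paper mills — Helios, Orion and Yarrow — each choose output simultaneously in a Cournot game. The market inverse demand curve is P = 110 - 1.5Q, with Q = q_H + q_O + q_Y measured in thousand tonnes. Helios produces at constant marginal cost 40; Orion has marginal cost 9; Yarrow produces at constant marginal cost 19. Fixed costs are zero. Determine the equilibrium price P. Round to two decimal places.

44.50

Helios's profit: π_H = (110 - 1.5Q)q_H - (40q_H). Setting ∂π_H/∂q_H = 0: 70 - 3q_H - (3/2)(q_O + q_Y) = 0.
Orion's first-order condition: 101 - 3q_O - (3/2)(q_H + q_Y) = 0.
Yarrow's first-order condition: 91 - 3q_Y - (3/2)(q_H + q_O) = 0.
Adding the 3 first-order conditions: 262 − 6Q = 0, so Q = 131/3.
Back-substituting: q_H = (70 − 131/2)/(3/2) = 3, q_O = (101 − 131/2)/(3/2) = 71/3, q_Y = (91 − 131/2)/(3/2) = 17.
Total output Q = 131/3, so price P = 110 - (3/2)·(131/3) = 89/2.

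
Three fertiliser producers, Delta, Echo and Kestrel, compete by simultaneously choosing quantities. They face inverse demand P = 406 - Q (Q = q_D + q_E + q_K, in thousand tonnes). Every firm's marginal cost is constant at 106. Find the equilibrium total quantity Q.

A representative firm's profit is π_i = q_i(406 - Q) - 106q_i.
First-order condition (treating rivals' output as given): 300 - 2q_i - Σ_{j≠i} q_j = 0.
With identical firms every q_j equals q_i, so Σ_{j≠i} q_j = 2q_i and 300 = 4q_i, giving q_i = 75.
Total output Q = 75 + 75 + 75 = 225.

225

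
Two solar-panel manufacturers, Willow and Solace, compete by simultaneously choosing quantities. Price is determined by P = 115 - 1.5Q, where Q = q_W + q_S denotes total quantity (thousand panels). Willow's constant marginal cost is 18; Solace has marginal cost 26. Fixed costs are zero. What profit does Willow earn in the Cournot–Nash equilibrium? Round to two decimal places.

816.67

Willow's profit: π_W = (115 - 1.5Q)q_W - (18q_W). Setting ∂π_W/∂q_W = 0: 97 - 3q_W - (3/2)(q_S) = 0.
Solace's profit: π_S = (115 - 1.5Q)q_S - (26q_S). Setting ∂π_S/∂q_S = 0: 89 - 3q_S - (3/2)(q_W) = 0.
Best responses: q_W = (97 - (3/2)q_S)/3, q_S = (89 - (3/2)q_W)/3.
Solving the pair: q_W = 70/3, q_S = 18.
Price P = 115 - (3/2)·(124/3) = 53.
Willow's profit: (53 - 18)·(70/3) = 816.6667.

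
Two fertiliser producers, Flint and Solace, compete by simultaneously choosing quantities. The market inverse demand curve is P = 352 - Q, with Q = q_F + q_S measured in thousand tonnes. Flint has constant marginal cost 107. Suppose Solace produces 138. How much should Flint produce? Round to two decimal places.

With the rival's output fixed at 138, Flint's profit is π_F = (352 - 138 - q_F)q_F - (107q_F) = (214 - q_F)q_F - (107q_F).
∂π_F/∂q_F = 107 - 2q_F = 0, so q_F = 107/2.

53.50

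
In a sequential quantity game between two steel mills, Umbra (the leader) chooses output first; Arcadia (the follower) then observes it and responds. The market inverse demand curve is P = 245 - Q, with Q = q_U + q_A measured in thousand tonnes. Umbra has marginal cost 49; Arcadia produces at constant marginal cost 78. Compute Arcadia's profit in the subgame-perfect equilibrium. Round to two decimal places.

Solve by backward induction. Given q_U, the follower Arcadia maximises π_A = (245 - q_U - q_A)q_A - 78q_A.
Follower FOC: 167 - q_U - 2q_A = 0, so q_A(q_U) = (167 - q_U)/2.
Umbra substitutes q_A(q_U) into its own profit: π_U = q_U(245 - q_U - (167 - q_U)/2) - 49q_U = (323/2 - (1/2)q_U)q_U - 49q_U.
The leader's first-order condition 225/2 - q_U = 0 yields q_U = 225/2.
Then q_A = (167 - 225/2)/2 = 109/4.
Price P = 245 - 559/4 = 421/4.
Arcadia's profit: (421/4 - 78)·(109/4) = 742.5625.

742.56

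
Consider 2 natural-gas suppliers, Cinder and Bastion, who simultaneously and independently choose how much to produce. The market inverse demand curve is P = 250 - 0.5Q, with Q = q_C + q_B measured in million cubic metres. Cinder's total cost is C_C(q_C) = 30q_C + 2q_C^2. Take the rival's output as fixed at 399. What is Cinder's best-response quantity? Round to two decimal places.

With the rival's output fixed at 399, Cinder's profit is π_C = (250 - (1/2)·399 - (1/2)q_C)q_C - (30q_C + 2q_C²) = (101/2 - (1/2)q_C)q_C - (30q_C + 2q_C²).
∂π_C/∂q_C = 41/2 - 5q_C = 0, so q_C = 41/10.

4.10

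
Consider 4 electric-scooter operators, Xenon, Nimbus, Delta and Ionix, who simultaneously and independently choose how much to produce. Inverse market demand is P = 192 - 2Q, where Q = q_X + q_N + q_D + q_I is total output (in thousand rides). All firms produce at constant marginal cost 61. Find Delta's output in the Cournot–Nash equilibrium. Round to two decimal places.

A representative firm's profit is π_i = q_i(192 - 2Q) - 61q_i.
Setting ∂π_i/∂q_i = 0 with rivals' quantities fixed: 131 - 4q_i - 2·Σ_{j≠i} q_j = 0.
By symmetry each firm produces the same amount; substituting Σ_{j≠i} q_j = 3q_i yields q_i = 131/10.

13.10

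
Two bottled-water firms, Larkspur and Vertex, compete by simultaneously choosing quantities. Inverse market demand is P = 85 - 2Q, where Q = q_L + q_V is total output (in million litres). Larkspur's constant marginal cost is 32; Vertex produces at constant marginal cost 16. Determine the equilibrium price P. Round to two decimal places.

Larkspur's profit: π_L = (85 - 2Q)q_L - (32q_L). Setting ∂π_L/∂q_L = 0: 53 - 4q_L - 2(q_V) = 0.
Vertex's first-order condition: 69 - 4q_V - 2(q_L) = 0.
Best responses: q_L = (53 - 2q_V)/4, q_V = (69 - 2q_L)/4.
Substituting one into the other gives q_L = 37/6 and q_V = 85/6.
Total output Q = 61/3, so price P = 85 - 2·(61/3) = 133/3.

44.33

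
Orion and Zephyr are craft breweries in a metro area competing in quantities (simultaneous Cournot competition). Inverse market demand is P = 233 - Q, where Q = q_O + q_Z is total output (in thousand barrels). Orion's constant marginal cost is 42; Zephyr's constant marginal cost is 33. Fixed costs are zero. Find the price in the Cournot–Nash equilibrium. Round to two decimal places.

102.67

Orion's profit: π_O = (233 - Q)q_O - (42q_O). Setting ∂π_O/∂q_O = 0: 191 - 2q_O - (q_Z) = 0.
Zephyr's first-order condition: 200 - 2q_Z - (q_O) = 0.
Rearranging gives the reaction functions q_O = (191 - q_Z)/2 and q_Z = (200 - q_O)/2.
Substituting one into the other gives q_O = 182/3 and q_Z = 209/3.
Total output Q = 391/3, so price P = 233 - 391/3 = 308/3.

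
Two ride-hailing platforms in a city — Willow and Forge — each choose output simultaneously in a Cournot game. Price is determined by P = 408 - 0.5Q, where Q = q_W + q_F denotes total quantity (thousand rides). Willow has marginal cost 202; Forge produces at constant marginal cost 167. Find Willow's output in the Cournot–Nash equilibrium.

114

Willow's profit: π_W = (408 - 0.5Q)q_W - (202q_W). Setting ∂π_W/∂q_W = 0: 206 - q_W - (1/2)(q_F) = 0.
Forge's first-order condition: 241 - q_F - (1/2)(q_W) = 0.
So q_W = (206 - (1/2)q_F) and q_F = (241 - (1/2)q_W).
Substituting one into the other gives q_W = 114 and q_F = 184.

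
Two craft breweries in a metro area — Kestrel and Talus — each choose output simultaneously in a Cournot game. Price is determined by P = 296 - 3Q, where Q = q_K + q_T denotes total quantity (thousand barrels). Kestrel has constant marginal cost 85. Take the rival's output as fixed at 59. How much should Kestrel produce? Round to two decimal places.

With the rival's output fixed at 59, Kestrel's profit is π_K = (296 - 3·59 - 3q_K)q_K - (85q_K) = (119 - 3q_K)q_K - (85q_K).
∂π_K/∂q_K = 34 - 6q_K = 0, so q_K = 17/3.

5.67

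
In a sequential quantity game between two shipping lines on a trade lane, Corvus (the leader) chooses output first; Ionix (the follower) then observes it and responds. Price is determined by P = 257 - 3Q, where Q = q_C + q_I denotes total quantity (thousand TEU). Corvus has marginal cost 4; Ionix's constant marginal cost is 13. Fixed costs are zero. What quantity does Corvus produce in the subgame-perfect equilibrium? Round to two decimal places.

Solve by backward induction. Given q_C, the follower Ionix maximises π_I = (257 - 3q_C - 3q_I)q_I - 13q_I.
Setting the follower's marginal profit to zero, 244 - 3q_C - 6q_I = 0, i.e. q_I = (244 - 3q_C)/6.
The leader anticipates this reaction. Substituting into P = 257 - 3Q gives P = 135 - (3/2)q_C, so π_C = (135 - (3/2)q_C)q_C - 4q_C.
Maximising: ∂π_C/∂q_C = 131 - 3q_C = 0, giving q_C = 131/3.
Then q_I = (244 - 3·(131/3))/6 = 113/6.

43.67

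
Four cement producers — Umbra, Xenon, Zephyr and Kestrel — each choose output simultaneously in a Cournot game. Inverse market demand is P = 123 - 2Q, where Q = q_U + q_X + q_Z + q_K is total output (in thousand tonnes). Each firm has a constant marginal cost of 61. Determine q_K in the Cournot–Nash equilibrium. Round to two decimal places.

Each firm earns π_i = (123 - 2Q)q_i - 61q_i.
First-order condition (treating rivals' output as given): 62 - 4q_i - 2·Σ_{j≠i} q_j = 0.
By symmetry each firm produces the same amount; substituting Σ_{j≠i} q_j = 3q_i yields q_i = 62/10 = 31/5.

6.20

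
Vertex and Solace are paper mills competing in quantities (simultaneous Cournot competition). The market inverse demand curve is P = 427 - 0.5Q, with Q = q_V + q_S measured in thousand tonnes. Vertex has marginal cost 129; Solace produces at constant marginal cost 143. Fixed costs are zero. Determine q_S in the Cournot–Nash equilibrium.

Vertex's profit: π_V = (427 - 0.5Q)q_V - (129q_V). Setting ∂π_V/∂q_V = 0: 298 - q_V - (1/2)(q_S) = 0.
Solace's first-order condition: 284 - q_S - (1/2)(q_V) = 0.
Best responses: q_V = (298 - (1/2)q_S), q_S = (284 - (1/2)q_V).
Substituting one into the other gives q_V = 208 and q_S = 180.

180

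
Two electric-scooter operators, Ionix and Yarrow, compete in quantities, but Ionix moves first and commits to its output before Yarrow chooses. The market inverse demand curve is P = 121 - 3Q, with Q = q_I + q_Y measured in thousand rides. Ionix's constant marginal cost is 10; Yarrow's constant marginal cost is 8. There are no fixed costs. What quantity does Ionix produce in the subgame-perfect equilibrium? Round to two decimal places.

18.17

The follower Yarrow best-responds to any q_I: π_Y = (121 - 3Q)q_Y - 8q_Y.
Follower FOC: 113 - 3q_I - 6q_Y = 0, so q_Y(q_I) = (113 - 3q_I)/6.
The leader anticipates this reaction. Substituting into P = 121 - 3Q gives P = 129/2 - (3/2)q_I, so π_I = (129/2 - (3/2)q_I)q_I - 10q_I.
The leader's first-order condition 109/2 - 3q_I = 0 yields q_I = 109/6.
Then q_Y = (113 - 3·(109/6))/6 = 39/4.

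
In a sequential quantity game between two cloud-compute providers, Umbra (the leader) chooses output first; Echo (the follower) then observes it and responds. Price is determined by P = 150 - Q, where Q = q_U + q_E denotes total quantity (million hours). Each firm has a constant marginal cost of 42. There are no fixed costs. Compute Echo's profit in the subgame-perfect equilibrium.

Solve by backward induction. Given q_U, the follower Echo maximises π_E = (150 - q_U - q_E)q_E - 42q_E.
Setting the follower's marginal profit to zero, 108 - q_U - 2q_E = 0, i.e. q_E = (108 - q_U)/2.
Umbra substitutes q_E(q_U) into its own profit: π_U = q_U(150 - q_U - (108 - q_U)/2) - 42q_U = (96 - (1/2)q_U)q_U - 42q_U.
The leader's first-order condition 54 - q_U = 0 yields q_U = 54.
Then q_E = (108 - 54)/2 = 27.
Price P = 150 - 81 = 69.
Echo's profit: (69 - 42)·27 = 729.

729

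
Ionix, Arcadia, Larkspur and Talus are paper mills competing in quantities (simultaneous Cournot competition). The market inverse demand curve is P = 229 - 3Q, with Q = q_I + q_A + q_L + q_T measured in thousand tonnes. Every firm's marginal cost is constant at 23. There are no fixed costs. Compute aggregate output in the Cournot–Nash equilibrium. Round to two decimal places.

A representative firm's profit is π_i = q_i(229 - 3Q) - 23q_i.
First-order condition (treating rivals' output as given): 206 - 6q_i - 3·Σ_{j≠i} q_j = 0.
With identical firms every q_j equals q_i, so Σ_{j≠i} q_j = 3q_i and 206 = 15q_i, giving q_i = 206/15.
Total output Q = 206/15 + 206/15 + 206/15 + 206/15 = 824/15.

54.93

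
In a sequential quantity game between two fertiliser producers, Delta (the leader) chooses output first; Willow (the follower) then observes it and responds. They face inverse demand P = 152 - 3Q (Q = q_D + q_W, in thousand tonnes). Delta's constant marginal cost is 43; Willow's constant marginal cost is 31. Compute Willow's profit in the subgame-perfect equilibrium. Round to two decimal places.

Solve by backward induction. Given q_D, the follower Willow maximises π_W = (152 - 3q_D - 3q_W)q_W - 31q_W.
Follower FOC: 121 - 3q_D - 6q_W = 0, so q_W(q_D) = (121 - 3q_D)/6.
The leader anticipates this reaction. Substituting into P = 152 - 3Q gives P = 183/2 - (3/2)q_D, so π_D = (183/2 - (3/2)q_D)q_D - 43q_D.
The leader's first-order condition 97/2 - 3q_D = 0 yields q_D = 97/6.
Then q_W = (121 - 3·(97/6))/6 = 145/12.
Price P = 152 - 3·(113/4) = 269/4.
Willow's profit: (269/4 - 31)·(145/12) = 438.0208.

438.02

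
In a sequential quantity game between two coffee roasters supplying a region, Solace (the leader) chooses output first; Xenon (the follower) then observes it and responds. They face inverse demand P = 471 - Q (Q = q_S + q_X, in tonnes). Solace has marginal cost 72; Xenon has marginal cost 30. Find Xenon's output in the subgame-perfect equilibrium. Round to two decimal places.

The follower Xenon best-responds to any q_S: π_X = (471 - Q)q_X - 30q_X.
∂π_X/∂q_X = 441 - q_S - 2q_X = 0 gives the reaction function q_X = (441 - q_S)/2.
Solace substitutes q_X(q_S) into its own profit: π_S = q_S(471 - q_S - (441 - q_S)/2) - 72q_S = (501/2 - (1/2)q_S)q_S - 72q_S.
Leader FOC: 357/2 - q_S = 0, so q_S = 357/2.
Then q_X = (441 - 357/2)/2 = 525/4.

131.25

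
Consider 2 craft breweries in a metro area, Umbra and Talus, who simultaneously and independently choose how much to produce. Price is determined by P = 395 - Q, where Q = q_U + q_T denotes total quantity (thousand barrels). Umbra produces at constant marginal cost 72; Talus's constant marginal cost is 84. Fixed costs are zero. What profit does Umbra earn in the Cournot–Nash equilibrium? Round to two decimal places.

12469.44

Umbra's profit: π_U = (395 - Q)q_U - (72q_U). Setting ∂π_U/∂q_U = 0: 323 - 2q_U - (q_T) = 0.
Talus's profit: π_T = (395 - Q)q_T - (84q_T). Setting ∂π_T/∂q_T = 0: 311 - 2q_T - (q_U) = 0.
Rearranging gives the reaction functions q_U = (323 - q_T)/2 and q_T = (311 - q_U)/2.
Substituting one into the other gives q_U = 335/3 and q_T = 299/3.
Price P = 395 - 634/3 = 551/3.
Umbra's profit: (551/3 - 72)·(335/3) = 12469.4444.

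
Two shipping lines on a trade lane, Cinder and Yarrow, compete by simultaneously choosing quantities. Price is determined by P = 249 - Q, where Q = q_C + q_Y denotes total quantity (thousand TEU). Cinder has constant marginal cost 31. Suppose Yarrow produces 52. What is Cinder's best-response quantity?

83

With the rival's output fixed at 52, Cinder's profit is π_C = (249 - 52 - q_C)q_C - (31q_C) = (197 - q_C)q_C - (31q_C).
∂π_C/∂q_C = 166 - 2q_C = 0, so q_C = 83.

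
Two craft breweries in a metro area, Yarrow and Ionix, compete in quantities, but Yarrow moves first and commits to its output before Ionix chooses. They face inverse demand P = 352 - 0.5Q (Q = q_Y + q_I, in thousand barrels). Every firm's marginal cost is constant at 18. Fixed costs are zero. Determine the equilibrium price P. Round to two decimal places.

The follower Ionix best-responds to any q_Y: π_I = (352 - 0.5Q)q_I - 18q_I.
∂π_I/∂q_I = 334 - (1/2)q_Y - q_I = 0 gives the reaction function q_I = (334 - (1/2)q_Y).
Yarrow substitutes q_I(q_Y) into its own profit: π_Y = q_Y(352 - (1/2)q_Y - (334 - (1/2)q_Y)/2) - 18q_Y = (185 - (1/4)q_Y)q_Y - 18q_Y.
The leader's first-order condition 167 - (1/2)q_Y = 0 yields q_Y = 334.
Then q_I = (334 - (1/2)·334) = 167.
Total output Q = 501, so price P = 352 - (1/2)·501 = 203/2.

101.50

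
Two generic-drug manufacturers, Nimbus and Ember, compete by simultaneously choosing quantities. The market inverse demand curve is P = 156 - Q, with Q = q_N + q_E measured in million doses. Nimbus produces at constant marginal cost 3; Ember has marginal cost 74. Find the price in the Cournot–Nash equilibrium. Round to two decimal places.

Nimbus's profit: π_N = (156 - Q)q_N - (3q_N). Setting ∂π_N/∂q_N = 0: 153 - 2q_N - (q_E) = 0.
Ember's first-order condition: 82 - 2q_E - (q_N) = 0.
So q_N = (153 - q_E)/2 and q_E = (82 - q_N)/2.
Substituting one into the other gives q_N = 224/3 and q_E = 11/3.
Total output Q = 235/3, so price P = 156 - 235/3 = 233/3.

77.67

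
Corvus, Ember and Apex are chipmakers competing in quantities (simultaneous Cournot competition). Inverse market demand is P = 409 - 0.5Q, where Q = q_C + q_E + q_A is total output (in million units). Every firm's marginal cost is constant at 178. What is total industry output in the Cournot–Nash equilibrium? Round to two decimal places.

A representative firm's profit is π_i = q_i(409 - 0.5Q) - 178q_i.
First-order condition (treating rivals' output as given): 231 - q_i - (1/2)·Σ_{j≠i} q_j = 0.
By symmetry each firm produces the same amount; substituting Σ_{j≠i} q_j = 2q_i yields q_i = 231/2.
Total output Q = 231/2 + 231/2 + 231/2 = 693/2.

346.50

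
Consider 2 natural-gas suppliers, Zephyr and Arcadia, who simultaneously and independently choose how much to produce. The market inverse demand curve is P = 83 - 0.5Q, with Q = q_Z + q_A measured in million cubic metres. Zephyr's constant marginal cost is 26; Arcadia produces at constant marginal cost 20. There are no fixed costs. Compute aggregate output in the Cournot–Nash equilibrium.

Zephyr's profit: π_Z = (83 - 0.5Q)q_Z - (26q_Z). Setting ∂π_Z/∂q_Z = 0: 57 - q_Z - (1/2)(q_A) = 0.
Arcadia's profit: π_A = (83 - 0.5Q)q_A - (20q_A). Setting ∂π_A/∂q_A = 0: 63 - q_A - (1/2)(q_Z) = 0.
So q_Z = (57 - (1/2)q_A) and q_A = (63 - (1/2)q_Z).
Solving the pair: q_Z = 34, q_A = 46.
Total output Q = 34 + 46 = 80.

80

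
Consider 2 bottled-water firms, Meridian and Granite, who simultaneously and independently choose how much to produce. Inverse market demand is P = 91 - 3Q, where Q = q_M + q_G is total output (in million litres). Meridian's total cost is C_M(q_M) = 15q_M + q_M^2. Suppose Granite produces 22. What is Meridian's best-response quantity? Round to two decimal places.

With the rival's output fixed at 22, Meridian's profit is π_M = (91 - 3·22 - 3q_M)q_M - (15q_M + q_M²) = (25 - 3q_M)q_M - (15q_M + q_M²).
∂π_M/∂q_M = 10 - 8q_M = 0, so q_M = 5/4.

1.25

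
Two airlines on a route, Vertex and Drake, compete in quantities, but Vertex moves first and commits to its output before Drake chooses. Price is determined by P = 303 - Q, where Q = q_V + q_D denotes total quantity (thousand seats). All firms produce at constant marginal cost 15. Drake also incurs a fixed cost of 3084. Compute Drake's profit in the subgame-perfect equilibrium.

2100

Solve by backward induction. Given q_V, the follower Drake maximises π_D = (303 - q_V - q_D)q_D - 15q_D.
Setting the follower's marginal profit to zero, 288 - q_V - 2q_D = 0, i.e. q_D = (288 - q_V)/2.
Vertex substitutes q_D(q_V) into its own profit: π_V = q_V(303 - q_V - (288 - q_V)/2) - 15q_V = (159 - (1/2)q_V)q_V - 15q_V.
Maximising: ∂π_V/∂q_V = 144 - q_V = 0, giving q_V = 144.
Then q_D = (288 - 144)/2 = 72.
Price P = 303 - 216 = 87.
Drake's profit: (87 - 15)·72 - 3084 = 2100.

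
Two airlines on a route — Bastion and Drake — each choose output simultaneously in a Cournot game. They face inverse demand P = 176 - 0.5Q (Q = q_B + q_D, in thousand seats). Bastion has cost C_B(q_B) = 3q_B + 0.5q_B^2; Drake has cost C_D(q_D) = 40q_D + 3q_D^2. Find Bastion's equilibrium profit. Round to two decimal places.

6910.14

Bastion's profit: π_B = (176 - 0.5Q)q_B - (3q_B + (1/2)q_B²). Setting ∂π_B/∂q_B = 0: 173 - 2q_B - (1/2)(q_D) = 0.
Drake's first-order condition: 136 - 7q_D - (1/2)(q_B) = 0.
Rearranging gives the reaction functions q_B = (173 - (1/2)q_D)/2 and q_D = (136 - (1/2)q_B)/7.
Solving the pair: q_B = 83.1273, q_D = 742/55.
Price P = 176 - (1/2)·96.6182 = 127.6909.
Bastion's profit: 127.6909·83.1273 - 3·83.1273 - (1/2)·83.1273² = 6910.1435.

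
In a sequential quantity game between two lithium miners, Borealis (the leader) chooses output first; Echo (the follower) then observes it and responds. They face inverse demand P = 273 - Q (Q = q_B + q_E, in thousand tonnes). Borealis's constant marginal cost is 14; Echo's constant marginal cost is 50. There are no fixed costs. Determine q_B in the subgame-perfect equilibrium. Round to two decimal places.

Solve by backward induction. Given q_B, the follower Echo maximises π_E = (273 - q_B - q_E)q_E - 50q_E.
Setting the follower's marginal profit to zero, 223 - q_B - 2q_E = 0, i.e. q_E = (223 - q_B)/2.
The leader anticipates this reaction. Substituting into P = 273 - Q gives P = 323/2 - (1/2)q_B, so π_B = (323/2 - (1/2)q_B)q_B - 14q_B.
Maximising: ∂π_B/∂q_B = 295/2 - q_B = 0, giving q_B = 295/2.
Then q_E = (223 - 295/2)/2 = 151/4.

147.50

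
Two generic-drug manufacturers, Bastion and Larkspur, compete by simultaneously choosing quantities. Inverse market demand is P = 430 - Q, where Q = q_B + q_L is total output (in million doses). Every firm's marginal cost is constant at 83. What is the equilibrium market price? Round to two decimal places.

A representative firm's profit is π_i = q_i(430 - Q) - 83q_i.
First-order condition (treating rivals' output as given): 347 - 2q_i - q_j = 0.
By symmetry each firm produces the same amount; substituting q_j = q_i yields q_i = 347/3.
Total output Q = 694/3, so price P = 430 - 694/3 = 596/3.

198.67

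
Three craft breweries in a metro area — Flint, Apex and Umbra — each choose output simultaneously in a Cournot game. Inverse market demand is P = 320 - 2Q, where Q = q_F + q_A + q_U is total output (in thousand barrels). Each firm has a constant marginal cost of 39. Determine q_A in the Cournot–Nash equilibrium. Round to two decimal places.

A representative firm's profit is π_i = q_i(320 - 2Q) - 39q_i.
First-order condition (treating rivals' output as given): 281 - 4q_i - 2·Σ_{j≠i} q_j = 0.
With identical firms every q_j equals q_i, so Σ_{j≠i} q_j = 2q_i and 281 = 8q_i, giving q_i = 281/8.

35.13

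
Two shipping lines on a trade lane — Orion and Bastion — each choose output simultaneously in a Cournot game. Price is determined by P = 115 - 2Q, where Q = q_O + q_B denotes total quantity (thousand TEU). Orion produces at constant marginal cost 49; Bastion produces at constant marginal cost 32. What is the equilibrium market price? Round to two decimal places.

65.33

Orion's profit: π_O = (115 - 2Q)q_O - (49q_O). Setting ∂π_O/∂q_O = 0: 66 - 4q_O - 2(q_B) = 0.
Bastion's first-order condition: 83 - 4q_B - 2(q_O) = 0.
So q_O = (66 - 2q_B)/4 and q_B = (83 - 2q_O)/4.
Substituting one into the other gives q_O = 49/6 and q_B = 50/3.
Total output Q = 149/6, so price P = 115 - 2·(149/6) = 196/3.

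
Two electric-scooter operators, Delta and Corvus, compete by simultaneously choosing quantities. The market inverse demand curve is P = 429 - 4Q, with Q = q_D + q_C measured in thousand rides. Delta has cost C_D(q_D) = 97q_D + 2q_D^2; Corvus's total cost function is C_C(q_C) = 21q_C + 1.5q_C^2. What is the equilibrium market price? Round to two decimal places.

236.31

Delta's profit: π_D = (429 - 4Q)q_D - (97q_D + 2q_D²). Setting ∂π_D/∂q_D = 0: 332 - 12q_D - 4(q_C) = 0.
Corvus's first-order condition: 408 - 11q_C - 4(q_D) = 0.
So q_D = (332 - 4q_C)/12 and q_C = (408 - 4q_D)/11.
Solving the pair: q_D = 505/29, q_C = 892/29.
Total output Q = 1397/29, so price P = 429 - 4·(1397/29) = 236.3103.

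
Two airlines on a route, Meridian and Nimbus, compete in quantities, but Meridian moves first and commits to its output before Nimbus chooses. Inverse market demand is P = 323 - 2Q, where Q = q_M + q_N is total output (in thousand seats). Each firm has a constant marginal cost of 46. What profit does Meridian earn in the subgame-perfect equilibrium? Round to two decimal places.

Solve by backward induction. Given q_M, the follower Nimbus maximises π_N = (323 - 2q_M - 2q_N)q_N - 46q_N.
∂π_N/∂q_N = 277 - 2q_M - 4q_N = 0 gives the reaction function q_N = (277 - 2q_M)/4.
The leader anticipates this reaction. Substituting into P = 323 - 2Q gives P = 369/2 - q_M, so π_M = (369/2 - q_M)q_M - 46q_M.
The leader's first-order condition 277/2 - 2q_M = 0 yields q_M = 277/4.
Then q_N = (277 - 2·(277/4))/4 = 277/8.
Price P = 323 - 2·(831/8) = 461/4.
Meridian's profit: (461/4 - 46)·(277/4) = 4795.5625.

4795.56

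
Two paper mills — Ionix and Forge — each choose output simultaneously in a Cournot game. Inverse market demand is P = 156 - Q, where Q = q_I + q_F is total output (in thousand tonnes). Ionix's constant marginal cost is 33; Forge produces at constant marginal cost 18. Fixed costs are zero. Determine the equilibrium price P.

Ionix's profit: π_I = (156 - Q)q_I - (33q_I). Setting ∂π_I/∂q_I = 0: 123 - 2q_I - (q_F) = 0.
Forge's profit: π_F = (156 - Q)q_F - (18q_F). Setting ∂π_F/∂q_F = 0: 138 - 2q_F - (q_I) = 0.
Best responses: q_I = (123 - q_F)/2, q_F = (138 - q_I)/2.
Substituting one into the other gives q_I = 36 and q_F = 51.
Total output Q = 87, so price P = 156 - 87 = 69.

69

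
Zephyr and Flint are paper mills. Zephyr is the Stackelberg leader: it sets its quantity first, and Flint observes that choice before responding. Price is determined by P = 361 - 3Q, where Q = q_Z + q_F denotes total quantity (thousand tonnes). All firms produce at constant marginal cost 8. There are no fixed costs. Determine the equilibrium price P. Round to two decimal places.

Solve by backward induction. Given q_Z, the follower Flint maximises π_F = (361 - 3q_Z - 3q_F)q_F - 8q_F.
Follower FOC: 353 - 3q_Z - 6q_F = 0, so q_F(q_Z) = (353 - 3q_Z)/6.
The leader anticipates this reaction. Substituting into P = 361 - 3Q gives P = 369/2 - (3/2)q_Z, so π_Z = (369/2 - (3/2)q_Z)q_Z - 8q_Z.
The leader's first-order condition 353/2 - 3q_Z = 0 yields q_Z = 353/6.
Then q_F = (353 - 3·(353/6))/6 = 353/12.
Total output Q = 353/4, so price P = 361 - 3·(353/4) = 385/4.

96.25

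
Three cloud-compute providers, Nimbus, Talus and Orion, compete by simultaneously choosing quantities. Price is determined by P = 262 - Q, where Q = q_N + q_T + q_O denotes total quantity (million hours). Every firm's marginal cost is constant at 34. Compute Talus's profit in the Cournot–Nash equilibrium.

3249

Each firm earns π_i = (262 - Q)q_i - 34q_i.
First-order condition (treating rivals' output as given): 228 - 2q_i - Σ_{j≠i} q_j = 0.
By symmetry each firm produces the same amount; substituting Σ_{j≠i} q_j = 2q_i yields q_i = 228/4 = 57.
Price P = 262 - 171 = 91.
Talus's profit: (91 - 34)·57 = 3249.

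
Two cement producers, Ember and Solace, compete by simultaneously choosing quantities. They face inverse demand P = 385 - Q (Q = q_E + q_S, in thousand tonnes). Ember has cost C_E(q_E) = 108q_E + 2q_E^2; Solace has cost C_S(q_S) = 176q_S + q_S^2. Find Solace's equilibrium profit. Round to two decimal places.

3608.81

Ember's profit: π_E = (385 - Q)q_E - (108q_E + 2q_E²). Setting ∂π_E/∂q_E = 0: 277 - 6q_E - (q_S) = 0.
Solace's first-order condition: 209 - 4q_S - (q_E) = 0.
Rearranging gives the reaction functions q_E = (277 - q_S)/6 and q_S = (209 - q_E)/4.
Substituting one into the other gives q_E = 899/23 and q_S = 977/23.
Price P = 385 - 1876/23 = 303.4348.
Solace's profit: 303.4348·(977/23) - 176·(977/23) - (977/23)² = 3608.8053.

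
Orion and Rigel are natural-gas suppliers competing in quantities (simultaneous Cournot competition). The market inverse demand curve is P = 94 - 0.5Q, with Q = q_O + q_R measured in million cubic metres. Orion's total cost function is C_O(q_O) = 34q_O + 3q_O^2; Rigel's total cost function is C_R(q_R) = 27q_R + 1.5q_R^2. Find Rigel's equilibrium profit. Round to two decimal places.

500.53

Orion's profit: π_O = (94 - 0.5Q)q_O - (34q_O + 3q_O²). Setting ∂π_O/∂q_O = 0: 60 - 7q_O - (1/2)(q_R) = 0.
Rigel's profit: π_R = (94 - 0.5Q)q_R - (27q_R + (3/2)q_R²). Setting ∂π_R/∂q_R = 0: 67 - 4q_R - (1/2)(q_O) = 0.
Rearranging gives the reaction functions q_O = (60 - (1/2)q_R)/7 and q_R = (67 - (1/2)q_O)/4.
Solving the pair: q_O = 826/111, q_R = 1756/111.
Price P = 94 - (1/2)·23.2613 = 82.3694.
Rigel's profit: 82.3694·(1756/111) - 27·(1756/111) - (3/2)(1756/111)² = 500.5334.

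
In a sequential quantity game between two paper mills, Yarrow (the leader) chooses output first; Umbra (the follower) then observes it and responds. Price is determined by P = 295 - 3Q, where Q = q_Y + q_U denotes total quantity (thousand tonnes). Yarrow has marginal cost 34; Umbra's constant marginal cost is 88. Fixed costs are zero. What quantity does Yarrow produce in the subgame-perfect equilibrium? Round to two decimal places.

Solve by backward induction. Given q_Y, the follower Umbra maximises π_U = (295 - 3q_Y - 3q_U)q_U - 88q_U.
Follower FOC: 207 - 3q_Y - 6q_U = 0, so q_U(q_Y) = (207 - 3q_Y)/6.
The leader anticipates this reaction. Substituting into P = 295 - 3Q gives P = 383/2 - (3/2)q_Y, so π_Y = (383/2 - (3/2)q_Y)q_Y - 34q_Y.
The leader's first-order condition 315/2 - 3q_Y = 0 yields q_Y = 105/2.
Then q_U = (207 - 3·(105/2))/6 = 33/4.

52.50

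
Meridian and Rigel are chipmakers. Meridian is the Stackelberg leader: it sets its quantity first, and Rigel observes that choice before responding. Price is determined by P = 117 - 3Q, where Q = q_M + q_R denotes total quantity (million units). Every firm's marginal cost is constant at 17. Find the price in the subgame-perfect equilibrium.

The follower Rigel best-responds to any q_M: π_R = (117 - 3Q)q_R - 17q_R.
Follower FOC: 100 - 3q_M - 6q_R = 0, so q_R(q_M) = (100 - 3q_M)/6.
Meridian substitutes q_R(q_M) into its own profit: π_M = q_M(117 - 3q_M - (100 - 3q_M)/2) - 17q_M = (67 - (3/2)q_M)q_M - 17q_M.
The leader's first-order condition 50 - 3q_M = 0 yields q_M = 50/3.
Then q_R = (100 - 3·(50/3))/6 = 25/3.
Total output Q = 25, so price P = 117 - 3·25 = 42.

42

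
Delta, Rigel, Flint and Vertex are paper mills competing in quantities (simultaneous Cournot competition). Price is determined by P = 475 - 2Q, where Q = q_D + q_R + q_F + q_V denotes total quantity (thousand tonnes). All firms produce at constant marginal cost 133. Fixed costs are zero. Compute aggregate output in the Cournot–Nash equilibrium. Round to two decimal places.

136.80

Each firm earns π_i = (475 - 2Q)q_i - 133q_i.
Setting ∂π_i/∂q_i = 0 with rivals' quantities fixed: 342 - 4q_i - 2·Σ_{j≠i} q_j = 0.
With identical firms every q_j equals q_i, so Σ_{j≠i} q_j = 3q_i and 342 = 10q_i, giving q_i = 171/5.
Total output Q = 171/5 + 171/5 + 171/5 + 171/5 = 684/5.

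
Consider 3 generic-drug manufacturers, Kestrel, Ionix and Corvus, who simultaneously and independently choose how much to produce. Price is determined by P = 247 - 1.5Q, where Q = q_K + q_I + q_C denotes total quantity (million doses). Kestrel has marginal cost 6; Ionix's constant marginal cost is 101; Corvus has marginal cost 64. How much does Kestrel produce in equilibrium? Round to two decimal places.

Kestrel's profit: π_K = (247 - 1.5Q)q_K - (6q_K). Setting ∂π_K/∂q_K = 0: 241 - 3q_K - (3/2)(q_I + q_C) = 0.
Ionix's first-order condition: 146 - 3q_I - (3/2)(q_K + q_C) = 0.
Corvus's profit: π_C = (247 - 1.5Q)q_C - (64q_C). Setting ∂π_C/∂q_C = 0: 183 - 3q_C - (3/2)(q_K + q_I) = 0.
Summing all 3 equations gives 570 − 6Q = 0, hence Q = 95.
Back-substituting: q_K = (241 − 285/2)/(3/2) = 197/3, q_I = (146 − 285/2)/(3/2) = 7/3, q_C = (183 − 285/2)/(3/2) = 27.

65.67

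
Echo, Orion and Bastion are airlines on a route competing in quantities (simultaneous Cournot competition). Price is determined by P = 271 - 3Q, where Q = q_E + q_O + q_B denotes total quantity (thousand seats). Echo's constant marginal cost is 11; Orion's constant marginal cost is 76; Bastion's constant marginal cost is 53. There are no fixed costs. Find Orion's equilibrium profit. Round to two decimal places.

238.52

Echo's profit: π_E = (271 - 3Q)q_E - (11q_E). Setting ∂π_E/∂q_E = 0: 260 - 6q_E - 3(q_O + q_B) = 0.
Orion's first-order condition: 195 - 6q_O - 3(q_E + q_B) = 0.
Bastion's profit: π_B = (271 - 3Q)q_B - (53q_B). Setting ∂π_B/∂q_B = 0: 218 - 6q_B - 3(q_E + q_O) = 0.
Summing all 3 equations gives 673 − 12Q = 0, hence Q = 673/12.
Back-substituting: q_E = (260 − 673/4)/3 = 367/12, q_O = (195 − 673/4)/3 = 107/12, q_B = (218 − 673/4)/3 = 199/12.
Price P = 271 - 3·(673/12) = 411/4.
Orion's profit: (411/4 - 76)·(107/12) = 238.5208.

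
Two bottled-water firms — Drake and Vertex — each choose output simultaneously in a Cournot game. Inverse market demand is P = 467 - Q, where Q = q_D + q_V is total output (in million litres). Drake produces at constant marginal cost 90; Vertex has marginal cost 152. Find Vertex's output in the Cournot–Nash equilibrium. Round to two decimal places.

84.33

Drake's profit: π_D = (467 - Q)q_D - (90q_D). Setting ∂π_D/∂q_D = 0: 377 - 2q_D - (q_V) = 0.
Vertex's first-order condition: 315 - 2q_V - (q_D) = 0.
So q_D = (377 - q_V)/2 and q_V = (315 - q_D)/2.
Solving the pair: q_D = 439/3, q_V = 253/3.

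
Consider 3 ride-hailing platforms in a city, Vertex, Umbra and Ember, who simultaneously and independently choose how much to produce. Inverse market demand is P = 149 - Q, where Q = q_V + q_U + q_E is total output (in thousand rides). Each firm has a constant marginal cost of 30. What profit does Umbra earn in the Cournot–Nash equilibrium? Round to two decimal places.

A representative firm's profit is π_i = q_i(149 - Q) - 30q_i.
Setting ∂π_i/∂q_i = 0 with rivals' quantities fixed: 119 - 2q_i - Σ_{j≠i} q_j = 0.
By symmetry each firm produces the same amount; substituting Σ_{j≠i} q_j = 2q_i yields q_i = 119/4.
Price P = 149 - 357/4 = 239/4.
Umbra's profit: (239/4 - 30)·(119/4) = 885.0625.

885.06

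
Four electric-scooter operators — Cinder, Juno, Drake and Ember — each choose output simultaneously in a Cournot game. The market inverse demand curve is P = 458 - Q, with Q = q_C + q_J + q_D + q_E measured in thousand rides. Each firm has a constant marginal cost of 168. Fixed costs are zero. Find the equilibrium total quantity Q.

232

A representative firm's profit is π_i = q_i(458 - Q) - 168q_i.
First-order condition (treating rivals' output as given): 290 - 2q_i - Σ_{j≠i} q_j = 0.
With identical firms every q_j equals q_i, so Σ_{j≠i} q_j = 3q_i and 290 = 5q_i, giving q_i = 58.
Total output Q = 58 + 58 + 58 + 58 = 232.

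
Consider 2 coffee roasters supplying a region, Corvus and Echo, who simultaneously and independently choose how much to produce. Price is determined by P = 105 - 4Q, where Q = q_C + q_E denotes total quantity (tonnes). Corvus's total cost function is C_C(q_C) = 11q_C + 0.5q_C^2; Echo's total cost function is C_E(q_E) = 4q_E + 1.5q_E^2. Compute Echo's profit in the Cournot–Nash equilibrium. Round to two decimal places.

Corvus's profit: π_C = (105 - 4Q)q_C - (11q_C + (1/2)q_C²). Setting ∂π_C/∂q_C = 0: 94 - 9q_C - 4(q_E) = 0.
Echo's profit: π_E = (105 - 4Q)q_E - (4q_E + (3/2)q_E²). Setting ∂π_E/∂q_E = 0: 101 - 11q_E - 4(q_C) = 0.
Rearranging gives the reaction functions q_C = (94 - 4q_E)/9 and q_E = (101 - 4q_C)/11.
Substituting one into the other gives q_C = 630/83 and q_E = 533/83.
Price P = 105 - 4·(1163/83) = 48.9518.
Echo's profit: 48.9518·(533/83) - 4·(533/83) - (3/2)(533/83)² = 226.8093.

226.81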